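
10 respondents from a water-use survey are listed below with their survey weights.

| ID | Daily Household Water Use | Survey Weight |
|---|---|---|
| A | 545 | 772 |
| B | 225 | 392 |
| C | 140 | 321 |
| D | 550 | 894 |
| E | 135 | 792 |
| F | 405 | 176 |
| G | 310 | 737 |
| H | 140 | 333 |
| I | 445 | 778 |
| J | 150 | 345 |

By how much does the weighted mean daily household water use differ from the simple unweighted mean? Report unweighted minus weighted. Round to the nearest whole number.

Unweighted sum = 545 + 225 + 140 + 550 + 135 + 405 + 310 + 140 + 445 + 150 = 3045
Unweighted mean = 3045 / 10 = 304.5
Weighted sum = 545×772 + 225×392 + 140×321 + 550×894 + 135×792 + 405×176 + 310×737 + 140×333 + 445×778 + 150×345
  = 420740 + 88200 + 44940 + 491700 + 106920 + 71280 + 228470 + 46620 + 346210 + 51750 = 1896830
Sum of weights = 772 + 392 + 321 + 894 + 792 + 176 + 737 + 333 + 778 + 345 = 5540
Weighted mean = 1896830 / 5540 = 342.38809
Difference (unweighted minus weighted) = -37.888087

-38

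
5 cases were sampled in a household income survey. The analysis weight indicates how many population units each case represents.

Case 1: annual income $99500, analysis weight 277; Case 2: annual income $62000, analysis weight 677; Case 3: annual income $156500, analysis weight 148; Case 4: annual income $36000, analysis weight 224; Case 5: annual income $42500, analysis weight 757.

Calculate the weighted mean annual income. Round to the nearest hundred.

63800

Weighted sum = 99500×277 + 62000×677 + 156500×148 + 36000×224 + 42500×757
  = 27561500 + 41974000 + 23162000 + 8064000 + 32172500 = 132934000
Sum of weights = 277 + 677 + 148 + 224 + 757 = 2083
Weighted mean = 132934000 / 2083 = 63818.531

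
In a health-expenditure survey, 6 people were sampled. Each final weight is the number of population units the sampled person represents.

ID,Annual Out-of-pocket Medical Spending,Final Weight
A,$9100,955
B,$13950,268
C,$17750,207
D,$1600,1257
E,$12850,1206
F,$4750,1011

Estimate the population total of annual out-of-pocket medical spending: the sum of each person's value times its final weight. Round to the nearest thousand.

38414000

Weighted total = 9100×955 + 13950×268 + 17750×207 + 1600×1257 + 12850×1206 + 4750×1011
  = 38413900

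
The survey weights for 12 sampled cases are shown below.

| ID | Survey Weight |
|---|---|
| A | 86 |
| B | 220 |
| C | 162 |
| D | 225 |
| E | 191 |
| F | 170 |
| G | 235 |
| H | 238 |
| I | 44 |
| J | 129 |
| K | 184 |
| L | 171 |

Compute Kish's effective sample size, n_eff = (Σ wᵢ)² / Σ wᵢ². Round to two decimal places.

Σ wᵢ = 86 + 220 + 162 + 225 + 191 + 170 + 235 + 238 + 44 + 129 + 184 + 171 = 2055
Σ wᵢ² = 391589
n_eff = 2055² / 391589 = 4223025 / 391589 = 10.78433

10.78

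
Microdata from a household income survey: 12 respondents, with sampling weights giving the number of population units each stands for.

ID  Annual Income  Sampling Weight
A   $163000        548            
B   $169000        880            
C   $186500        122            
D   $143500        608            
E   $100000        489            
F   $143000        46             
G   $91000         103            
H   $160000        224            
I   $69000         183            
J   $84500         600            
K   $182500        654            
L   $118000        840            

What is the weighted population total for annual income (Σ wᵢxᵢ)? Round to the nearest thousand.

730538000

Weighted total = 163000×548 + 169000×880 + 186500×122 + 143500×608 + 100000×489 + 143000×46 + 91000×103 + 160000×224 + 69000×183 + 84500×600 + 182500×654 + 118000×840
  = 89324000 + 148720000 + 22753000 + 87248000 + 48900000 + 6578000 + 9373000 + 35840000 + 12627000 + 50700000 + 119355000 + 99120000 = 730538000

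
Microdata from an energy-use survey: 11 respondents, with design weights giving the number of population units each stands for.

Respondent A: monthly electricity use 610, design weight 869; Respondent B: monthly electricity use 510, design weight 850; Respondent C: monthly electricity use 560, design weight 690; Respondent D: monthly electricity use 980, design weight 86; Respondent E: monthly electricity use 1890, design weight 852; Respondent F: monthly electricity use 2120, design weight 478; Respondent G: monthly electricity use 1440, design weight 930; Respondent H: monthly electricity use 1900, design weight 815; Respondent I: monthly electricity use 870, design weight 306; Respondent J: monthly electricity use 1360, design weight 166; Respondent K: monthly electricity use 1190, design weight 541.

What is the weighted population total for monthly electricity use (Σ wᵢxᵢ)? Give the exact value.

8081380

Weighted total = 8081380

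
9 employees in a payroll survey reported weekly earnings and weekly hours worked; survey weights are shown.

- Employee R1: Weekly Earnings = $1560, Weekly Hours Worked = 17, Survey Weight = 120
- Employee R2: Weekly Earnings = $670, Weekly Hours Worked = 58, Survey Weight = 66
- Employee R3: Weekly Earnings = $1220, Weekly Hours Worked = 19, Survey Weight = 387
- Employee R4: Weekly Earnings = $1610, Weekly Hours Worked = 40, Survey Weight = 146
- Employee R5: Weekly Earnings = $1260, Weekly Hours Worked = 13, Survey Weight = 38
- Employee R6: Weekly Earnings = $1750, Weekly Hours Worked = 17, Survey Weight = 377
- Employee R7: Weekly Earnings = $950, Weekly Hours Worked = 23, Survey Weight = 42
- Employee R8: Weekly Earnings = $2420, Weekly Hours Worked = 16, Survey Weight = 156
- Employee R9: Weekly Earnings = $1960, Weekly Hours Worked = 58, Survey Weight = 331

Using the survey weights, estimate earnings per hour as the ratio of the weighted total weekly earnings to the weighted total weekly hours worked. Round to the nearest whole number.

56

Σ wᵢ·y = 1560×120 + 670×66 + 1220×387 + 1610×146 + 1260×38 + 1750×377 + 950×42 + 2420×156 + 1960×331
  = 2712430
Σ wᵢ·x = 17×120 + 58×66 + 19×387 + 40×146 + 13×38 + 17×377 + 23×42 + 16×156 + 58×331
  = 48624
Ratio = 2712430 / 48624 = 55.783769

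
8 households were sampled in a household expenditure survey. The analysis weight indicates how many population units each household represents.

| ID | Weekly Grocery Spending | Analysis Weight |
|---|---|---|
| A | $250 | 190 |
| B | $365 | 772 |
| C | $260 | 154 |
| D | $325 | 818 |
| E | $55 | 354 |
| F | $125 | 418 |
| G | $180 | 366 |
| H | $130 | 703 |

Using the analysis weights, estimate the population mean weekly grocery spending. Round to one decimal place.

Weighted sum = 250×190 + 365×772 + 260×154 + 325×818 + 55×354 + 125×418 + 180×366 + 130×703
  = 864160
Sum of weights = 190 + 772 + 154 + 818 + 354 + 418 + 366 + 703 = 3775
Weighted mean = 864160 / 3775 = 228.91656

228.9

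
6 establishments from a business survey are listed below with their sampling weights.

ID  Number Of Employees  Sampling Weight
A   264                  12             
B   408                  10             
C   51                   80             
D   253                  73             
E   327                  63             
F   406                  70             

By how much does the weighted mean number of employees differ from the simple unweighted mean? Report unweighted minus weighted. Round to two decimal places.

Unweighted sum = 264 + 408 + 51 + 253 + 327 + 406 = 1709
Unweighted mean = 1709 / 6 = 284.83333
Weighted sum = 264×12 + 408×10 + 51×80 + 253×73 + 327×63 + 406×70
  = 3168 + 4080 + 4080 + 18469 + 20601 + 28420 = 78818
Sum of weights = 12 + 10 + 80 + 73 + 63 + 70 = 308
Weighted mean = 78818 / 308 = 255.9026
Difference (unweighted minus weighted) = 28.930736

28.93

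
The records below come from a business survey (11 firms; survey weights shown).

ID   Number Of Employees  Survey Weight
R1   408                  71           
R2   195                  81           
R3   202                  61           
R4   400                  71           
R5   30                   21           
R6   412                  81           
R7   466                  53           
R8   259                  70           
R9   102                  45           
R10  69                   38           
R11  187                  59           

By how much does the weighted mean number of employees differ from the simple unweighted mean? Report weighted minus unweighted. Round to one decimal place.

29.2

Unweighted sum = 2730
Unweighted mean = 2730 / 11 = 248.18182
Weighted sum = 408×71 + 195×81 + 202×61 + 400×71 + 30×21 + 412×81 + 466×53 + 259×70 + 102×45 + 69×38 + 187×59
  = 28968 + 15795 + 12322 + 28400 + 630 + 33372 + 24698 + 18130 + 4590 + 2622 + 11033 = 180560
Sum of weights = 71 + 81 + 61 + 71 + 21 + 81 + 53 + 70 + 45 + 38 + 59 = 651
Weighted mean = 180560 / 651 = 277.35791
Difference (weighted minus unweighted) = 29.176093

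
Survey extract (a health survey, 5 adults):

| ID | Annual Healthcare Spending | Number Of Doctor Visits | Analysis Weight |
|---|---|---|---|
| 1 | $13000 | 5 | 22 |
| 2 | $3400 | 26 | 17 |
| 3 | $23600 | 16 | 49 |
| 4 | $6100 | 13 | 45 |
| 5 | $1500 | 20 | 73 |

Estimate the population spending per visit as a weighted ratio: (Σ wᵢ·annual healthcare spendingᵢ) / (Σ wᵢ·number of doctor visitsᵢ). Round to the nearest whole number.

557

Σ wᵢ·y = 13000×22 + 3400×17 + 23600×49 + 6100×45 + 1500×73
  = 286000 + 57800 + 1156400 + 274500 + 109500 = 1884200
Σ wᵢ·x = 5×22 + 26×17 + 16×49 + 13×45 + 20×73
  = 3381
Ratio = 1884200 / 3381 = 557.29074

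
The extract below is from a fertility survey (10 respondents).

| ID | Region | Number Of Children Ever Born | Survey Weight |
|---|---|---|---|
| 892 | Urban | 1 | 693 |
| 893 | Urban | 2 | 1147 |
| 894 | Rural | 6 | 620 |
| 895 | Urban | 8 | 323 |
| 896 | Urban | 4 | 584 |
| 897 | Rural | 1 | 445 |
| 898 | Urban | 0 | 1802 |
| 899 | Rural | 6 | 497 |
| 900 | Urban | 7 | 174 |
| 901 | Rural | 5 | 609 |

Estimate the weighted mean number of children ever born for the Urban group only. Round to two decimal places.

1.93

Urban rows: 892, 893, 895, 896, 898, 900
Weighted sum = 1×693 + 2×1147 + 8×323 + 4×584 + 0×1802 + 7×174
  = 693 + 2294 + 2584 + 2336 + 0 + 1218 = 9125
Sum of weights = 693 + 1147 + 323 + 584 + 1802 + 174 = 4723
Weighted mean = 9125 / 4723 = 1.9320347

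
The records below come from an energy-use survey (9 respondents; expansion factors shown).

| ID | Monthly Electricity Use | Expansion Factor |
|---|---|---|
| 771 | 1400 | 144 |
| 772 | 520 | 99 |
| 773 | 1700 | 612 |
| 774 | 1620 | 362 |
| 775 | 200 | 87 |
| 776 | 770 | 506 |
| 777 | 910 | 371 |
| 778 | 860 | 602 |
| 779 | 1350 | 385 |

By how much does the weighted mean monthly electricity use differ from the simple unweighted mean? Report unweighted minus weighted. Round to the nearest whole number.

Unweighted sum = 1400 + 520 + 1700 + 1620 + 200 + 770 + 910 + 860 + 1350 = 9330
Unweighted mean = 9330 / 9 = 1036.6667
Weighted sum = 1400×144 + 520×99 + 1700×612 + 1620×362 + 200×87 + 770×506 + 910×371 + 860×602 + 1350×385
  = 201600 + 51480 + 1040400 + 586440 + 17400 + 389620 + 337610 + 517720 + 519750 = 3662020
Sum of weights = 144 + 99 + 612 + 362 + 87 + 506 + 371 + 602 + 385 = 3168
Weighted mean = 3662020 / 3168 = 1155.9407
Difference (unweighted minus weighted) = -119.27399

-119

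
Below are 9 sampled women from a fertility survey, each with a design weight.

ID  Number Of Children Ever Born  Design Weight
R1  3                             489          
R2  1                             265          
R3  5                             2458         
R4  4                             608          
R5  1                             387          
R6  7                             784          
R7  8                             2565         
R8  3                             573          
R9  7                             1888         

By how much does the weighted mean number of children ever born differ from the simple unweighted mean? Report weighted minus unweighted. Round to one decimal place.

Unweighted sum = 3 + 1 + 5 + 4 + 1 + 7 + 8 + 3 + 7 = 39
Unweighted mean = 39 / 9 = 4.3333333
Weighted sum = 57784
Sum of weights = 489 + 265 + 2458 + 608 + 387 + 784 + 2565 + 573 + 1888 = 10017
Weighted mean = 57784 / 10017 = 5.7685934
Difference (weighted minus unweighted) = 1.4352601

1.4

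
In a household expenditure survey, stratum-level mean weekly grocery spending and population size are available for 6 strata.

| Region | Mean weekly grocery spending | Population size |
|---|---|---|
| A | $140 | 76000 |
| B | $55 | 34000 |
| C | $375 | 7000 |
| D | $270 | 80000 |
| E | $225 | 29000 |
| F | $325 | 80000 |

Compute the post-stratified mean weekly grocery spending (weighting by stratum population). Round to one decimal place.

226.3

Σ Nₕ·x̄ₕ = 69260000
Σ Nₕ = 76000 + 34000 + 7000 + 80000 + 29000 + 80000 = 306000
Overall mean = 69260000 / 306000 = 226.33987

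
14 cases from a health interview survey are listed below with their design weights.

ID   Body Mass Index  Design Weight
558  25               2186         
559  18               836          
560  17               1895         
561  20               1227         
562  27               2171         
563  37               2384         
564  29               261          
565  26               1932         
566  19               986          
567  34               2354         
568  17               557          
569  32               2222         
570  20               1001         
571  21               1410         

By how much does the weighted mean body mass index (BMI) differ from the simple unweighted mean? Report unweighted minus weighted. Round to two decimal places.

-1.72

Unweighted sum = 342
Unweighted mean = 342 / 14 = 24.428571
Weighted sum = 560052
Sum of weights = 21422
Weighted mean = 560052 / 21422 = 26.143777
Difference (unweighted minus weighted) = -1.715206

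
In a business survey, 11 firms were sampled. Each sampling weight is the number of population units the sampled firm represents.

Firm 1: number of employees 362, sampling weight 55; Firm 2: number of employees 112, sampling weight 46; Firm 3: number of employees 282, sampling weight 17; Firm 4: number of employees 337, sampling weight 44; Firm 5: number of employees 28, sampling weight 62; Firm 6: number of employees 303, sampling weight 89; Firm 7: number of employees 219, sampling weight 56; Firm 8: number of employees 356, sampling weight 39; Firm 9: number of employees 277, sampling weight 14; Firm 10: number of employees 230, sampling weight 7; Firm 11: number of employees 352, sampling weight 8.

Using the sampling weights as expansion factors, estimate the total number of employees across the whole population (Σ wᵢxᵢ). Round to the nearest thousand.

Weighted total = 362×55 + 112×46 + 282×17 + 337×44 + 28×62 + 303×89 + 219×56 + 356×39 + 277×14 + 230×7 + 352×8
  = 107839

108000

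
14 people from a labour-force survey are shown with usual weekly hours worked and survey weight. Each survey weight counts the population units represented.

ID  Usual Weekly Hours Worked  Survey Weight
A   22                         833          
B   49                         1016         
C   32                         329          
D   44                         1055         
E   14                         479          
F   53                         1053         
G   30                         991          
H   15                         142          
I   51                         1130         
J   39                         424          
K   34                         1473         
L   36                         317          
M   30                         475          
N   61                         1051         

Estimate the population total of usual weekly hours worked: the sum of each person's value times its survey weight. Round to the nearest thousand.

433000

Weighted total = 433454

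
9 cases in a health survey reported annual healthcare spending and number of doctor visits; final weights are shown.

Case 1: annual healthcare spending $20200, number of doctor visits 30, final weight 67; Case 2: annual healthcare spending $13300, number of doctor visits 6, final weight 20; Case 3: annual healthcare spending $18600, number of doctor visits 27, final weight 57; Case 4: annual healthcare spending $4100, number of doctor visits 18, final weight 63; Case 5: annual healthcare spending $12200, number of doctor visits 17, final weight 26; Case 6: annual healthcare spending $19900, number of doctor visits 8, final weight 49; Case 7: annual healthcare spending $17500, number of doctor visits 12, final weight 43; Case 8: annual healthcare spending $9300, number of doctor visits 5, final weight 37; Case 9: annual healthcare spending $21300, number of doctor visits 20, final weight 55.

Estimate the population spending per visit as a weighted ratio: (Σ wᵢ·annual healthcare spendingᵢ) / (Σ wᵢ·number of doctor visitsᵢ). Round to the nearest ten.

870

Σ wᵢ·y = 20200×67 + 13300×20 + 18600×57 + 4100×63 + 12200×26 + 19900×49 + 17500×43 + 9300×37 + 21300×55
  = 1353400 + 266000 + 1060200 + 258300 + 317200 + 975100 + 752500 + 344100 + 1171500 = 6498300
Σ wᵢ·x = 30×67 + 6×20 + 27×57 + 18×63 + 17×26 + 8×49 + 12×43 + 5×37 + 20×55
  = 7438
Ratio = 6498300 / 7438 = 873.66227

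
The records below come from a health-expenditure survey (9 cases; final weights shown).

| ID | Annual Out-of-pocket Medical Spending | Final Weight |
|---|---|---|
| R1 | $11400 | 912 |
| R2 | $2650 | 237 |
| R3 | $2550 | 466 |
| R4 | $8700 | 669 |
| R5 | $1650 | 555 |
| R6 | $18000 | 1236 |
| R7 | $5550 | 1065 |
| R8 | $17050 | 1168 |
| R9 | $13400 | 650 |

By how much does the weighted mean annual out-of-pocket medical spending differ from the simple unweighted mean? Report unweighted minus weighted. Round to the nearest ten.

-1890

Unweighted sum = 80950
Unweighted mean = 80950 / 9 = 8994.4444
Weighted sum = 11400×912 + 2650×237 + 2550×466 + 8700×669 + 1650×555 + 18000×1236 + 5550×1065 + 17050×1168 + 13400×650
  = 75732350
Sum of weights = 912 + 237 + 466 + 669 + 555 + 1236 + 1065 + 1168 + 650 = 6958
Weighted mean = 75732350 / 6958 = 10884.212
Difference (unweighted minus weighted) = -1889.768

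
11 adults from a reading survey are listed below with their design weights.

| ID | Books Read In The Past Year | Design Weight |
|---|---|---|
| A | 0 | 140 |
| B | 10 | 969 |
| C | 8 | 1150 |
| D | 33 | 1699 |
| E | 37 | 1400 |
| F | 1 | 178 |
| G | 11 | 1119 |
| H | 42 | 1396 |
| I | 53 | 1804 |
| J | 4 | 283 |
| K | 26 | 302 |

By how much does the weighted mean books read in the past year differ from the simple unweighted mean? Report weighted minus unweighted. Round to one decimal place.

8.5

Unweighted sum = 225
Unweighted mean = 225 / 11 = 20.454545
Weighted sum = 302472
Sum of weights = 140 + 969 + 1150 + 1699 + 1400 + 178 + 1119 + 1396 + 1804 + 283 + 302 = 10440
Weighted mean = 302472 / 10440 = 28.972414
Difference (weighted minus unweighted) = 8.5178683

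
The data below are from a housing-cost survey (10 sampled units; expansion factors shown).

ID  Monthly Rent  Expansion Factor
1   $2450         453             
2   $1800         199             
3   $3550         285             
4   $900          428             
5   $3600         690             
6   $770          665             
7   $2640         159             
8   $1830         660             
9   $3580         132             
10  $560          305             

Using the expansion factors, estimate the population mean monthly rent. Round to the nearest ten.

Weighted sum = 2450×453 + 1800×199 + 3550×285 + 900×428 + 3600×690 + 770×665 + 2640×159 + 1830×660 + 3580×132 + 560×305
  = 1109850 + 358200 + 1011750 + 385200 + 2484000 + 512050 + 419760 + 1207800 + 472560 + 170800 = 8131970
Sum of weights = 453 + 199 + 285 + 428 + 690 + 665 + 159 + 660 + 132 + 305 = 3976
Weighted mean = 8131970 / 3976 = 2045.2641

2050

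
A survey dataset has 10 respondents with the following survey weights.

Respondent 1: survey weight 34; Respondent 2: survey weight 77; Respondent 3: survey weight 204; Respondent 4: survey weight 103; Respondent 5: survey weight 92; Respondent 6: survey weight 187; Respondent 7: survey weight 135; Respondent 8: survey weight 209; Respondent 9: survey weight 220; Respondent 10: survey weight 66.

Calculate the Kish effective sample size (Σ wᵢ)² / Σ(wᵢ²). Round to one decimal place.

8.1

Σ wᵢ = 34 + 77 + 204 + 103 + 92 + 187 + 135 + 209 + 220 + 66 = 1327
Σ wᵢ² = 1156 + 5929 + 41616 + 10609 + 8464 + 34969 + 18225 + 43681 + 48400 + 4356 = 217405
n_eff = 1327² / 217405 = 1760929 / 217405 = 8.0997631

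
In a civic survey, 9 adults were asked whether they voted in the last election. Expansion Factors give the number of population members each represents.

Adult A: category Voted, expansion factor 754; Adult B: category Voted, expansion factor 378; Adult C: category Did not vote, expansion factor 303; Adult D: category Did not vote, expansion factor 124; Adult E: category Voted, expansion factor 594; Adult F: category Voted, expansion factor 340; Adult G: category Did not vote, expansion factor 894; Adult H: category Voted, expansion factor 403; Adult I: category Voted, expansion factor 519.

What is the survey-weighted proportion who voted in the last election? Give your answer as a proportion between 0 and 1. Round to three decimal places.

0.693

Sum of weights for 'Voted' = 754 + 378 + 594 + 340 + 403 + 519 = 2988
Total weight = 754 + 378 + 303 + 124 + 594 + 340 + 894 + 403 + 519 = 4309
Weighted proportion = 2988 / 4309 = 0.69343235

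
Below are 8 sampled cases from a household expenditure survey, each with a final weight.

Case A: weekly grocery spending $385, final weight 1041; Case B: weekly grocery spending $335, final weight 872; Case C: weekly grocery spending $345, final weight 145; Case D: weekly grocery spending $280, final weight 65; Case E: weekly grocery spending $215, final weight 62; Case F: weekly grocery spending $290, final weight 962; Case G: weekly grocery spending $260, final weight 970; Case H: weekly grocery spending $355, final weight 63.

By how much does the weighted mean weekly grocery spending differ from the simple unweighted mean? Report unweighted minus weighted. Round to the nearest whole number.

-10

Unweighted sum = 385 + 335 + 345 + 280 + 215 + 290 + 260 + 355 = 2465
Unweighted mean = 2465 / 8 = 308.125
Weighted sum = 385×1041 + 335×872 + 345×145 + 280×65 + 215×62 + 290×962 + 260×970 + 355×63
  = 400785 + 292120 + 50025 + 18200 + 13330 + 278980 + 252200 + 22365 = 1328005
Sum of weights = 4180
Weighted mean = 1328005 / 4180 = 317.70455
Difference (unweighted minus weighted) = -9.5795455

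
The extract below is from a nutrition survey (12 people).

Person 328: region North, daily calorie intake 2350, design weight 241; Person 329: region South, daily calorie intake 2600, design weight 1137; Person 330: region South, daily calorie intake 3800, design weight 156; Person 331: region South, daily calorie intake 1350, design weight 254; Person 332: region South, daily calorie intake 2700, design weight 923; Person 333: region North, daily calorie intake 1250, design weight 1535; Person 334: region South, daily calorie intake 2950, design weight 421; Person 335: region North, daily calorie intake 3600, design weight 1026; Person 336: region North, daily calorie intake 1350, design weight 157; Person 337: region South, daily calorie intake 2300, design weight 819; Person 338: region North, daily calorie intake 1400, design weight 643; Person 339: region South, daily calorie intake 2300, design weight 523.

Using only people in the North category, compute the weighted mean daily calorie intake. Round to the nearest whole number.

2024

North rows: 328, 333, 335, 336, 338
Weighted sum = 2350×241 + 1250×1535 + 3600×1026 + 1350×157 + 1400×643
  = 566350 + 1918750 + 3693600 + 211950 + 900200 = 7290850
Sum of weights = 241 + 1535 + 1026 + 157 + 643 = 3602
Weighted mean = 7290850 / 3602 = 2024.1116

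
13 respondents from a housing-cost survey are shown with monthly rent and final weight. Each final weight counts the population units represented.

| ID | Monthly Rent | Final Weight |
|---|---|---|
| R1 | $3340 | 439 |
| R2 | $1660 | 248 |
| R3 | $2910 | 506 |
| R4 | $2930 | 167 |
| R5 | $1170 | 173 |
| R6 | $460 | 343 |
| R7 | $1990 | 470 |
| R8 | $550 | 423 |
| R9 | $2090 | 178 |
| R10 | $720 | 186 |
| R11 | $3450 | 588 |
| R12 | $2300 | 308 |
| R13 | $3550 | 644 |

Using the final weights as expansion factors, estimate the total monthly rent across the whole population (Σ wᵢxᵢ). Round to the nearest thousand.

10897000

Weighted total = 10896990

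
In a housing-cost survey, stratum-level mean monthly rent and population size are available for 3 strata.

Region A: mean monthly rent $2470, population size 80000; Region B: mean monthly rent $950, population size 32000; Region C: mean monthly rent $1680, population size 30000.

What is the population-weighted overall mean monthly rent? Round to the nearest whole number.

Σ Nₕ·x̄ₕ = 2470×80000 + 950×32000 + 1680×30000
  = 197600000 + 30400000 + 50400000 = 278400000
Σ Nₕ = 80000 + 32000 + 30000 = 142000
Overall mean = 278400000 / 142000 = 1960.5634

1961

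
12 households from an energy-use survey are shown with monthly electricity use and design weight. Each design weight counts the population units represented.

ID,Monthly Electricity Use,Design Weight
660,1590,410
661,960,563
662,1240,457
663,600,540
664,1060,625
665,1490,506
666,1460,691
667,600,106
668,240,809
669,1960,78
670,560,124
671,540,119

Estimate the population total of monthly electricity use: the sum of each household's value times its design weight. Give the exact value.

Weighted total = 1590×410 + 960×563 + 1240×457 + 600×540 + 1060×625 + 1490×506 + 1460×691 + 600×106 + 240×809 + 1960×78 + 560×124 + 540×119
  = 5052700

5052700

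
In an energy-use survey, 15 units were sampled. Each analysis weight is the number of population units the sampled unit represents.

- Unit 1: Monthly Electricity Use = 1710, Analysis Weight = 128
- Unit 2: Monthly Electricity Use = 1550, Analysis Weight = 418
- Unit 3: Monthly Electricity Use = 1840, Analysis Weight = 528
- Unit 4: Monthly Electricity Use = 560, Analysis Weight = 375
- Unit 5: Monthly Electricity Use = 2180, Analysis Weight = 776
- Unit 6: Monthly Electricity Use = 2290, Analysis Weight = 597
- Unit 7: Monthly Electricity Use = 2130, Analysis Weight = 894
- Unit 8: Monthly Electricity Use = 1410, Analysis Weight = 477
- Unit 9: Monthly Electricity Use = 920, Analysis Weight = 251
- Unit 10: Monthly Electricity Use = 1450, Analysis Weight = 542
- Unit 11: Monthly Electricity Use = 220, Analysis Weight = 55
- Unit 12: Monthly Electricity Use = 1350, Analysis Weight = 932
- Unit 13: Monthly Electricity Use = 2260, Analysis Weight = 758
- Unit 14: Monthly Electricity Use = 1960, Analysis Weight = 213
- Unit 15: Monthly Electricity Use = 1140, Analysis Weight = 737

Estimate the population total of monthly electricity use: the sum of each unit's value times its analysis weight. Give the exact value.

12941760

Weighted total = 12941760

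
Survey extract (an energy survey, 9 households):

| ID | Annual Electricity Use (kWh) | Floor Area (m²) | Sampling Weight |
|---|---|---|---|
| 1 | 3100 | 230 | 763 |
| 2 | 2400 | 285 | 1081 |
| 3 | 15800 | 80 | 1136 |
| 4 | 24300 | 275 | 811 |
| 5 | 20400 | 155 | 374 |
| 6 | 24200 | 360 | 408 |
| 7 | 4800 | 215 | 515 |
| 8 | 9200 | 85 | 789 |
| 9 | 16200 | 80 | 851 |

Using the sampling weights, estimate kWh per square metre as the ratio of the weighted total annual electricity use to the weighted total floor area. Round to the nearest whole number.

67

Σ wᵢ·y = 3100×763 + 2400×1081 + 15800×1136 + 24300×811 + 20400×374 + 24200×408 + 4800×515 + 9200×789 + 16200×851
  = 2365300 + 2594400 + 17948800 + 19707300 + 7629600 + 9873600 + 2472000 + 7258800 + 13786200 = 83636000
Σ wᵢ·x = 230×763 + 285×1081 + 80×1136 + 275×811 + 155×374 + 360×408 + 215×515 + 85×789 + 80×851
  = 175490 + 308085 + 90880 + 223025 + 57970 + 146880 + 110725 + 67065 + 68080 = 1248200
Ratio = 83636000 / 1248200 = 67.005288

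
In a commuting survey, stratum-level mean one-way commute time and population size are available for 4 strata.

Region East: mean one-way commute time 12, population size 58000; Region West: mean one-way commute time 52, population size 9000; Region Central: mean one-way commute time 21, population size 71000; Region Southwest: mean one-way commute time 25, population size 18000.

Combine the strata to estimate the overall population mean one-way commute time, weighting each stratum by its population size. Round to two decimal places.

Σ Nₕ·x̄ₕ = 12×58000 + 52×9000 + 21×71000 + 25×18000
  = 3105000
Σ Nₕ = 58000 + 9000 + 71000 + 18000 = 156000
Overall mean = 3105000 / 156000 = 19.903846

19.90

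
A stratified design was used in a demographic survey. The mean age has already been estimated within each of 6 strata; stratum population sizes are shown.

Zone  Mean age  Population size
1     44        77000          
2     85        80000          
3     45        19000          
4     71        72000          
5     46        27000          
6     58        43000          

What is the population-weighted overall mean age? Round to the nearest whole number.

63

Σ Nₕ·x̄ₕ = 44×77000 + 85×80000 + 45×19000 + 71×72000 + 46×27000 + 58×43000
  = 19891000
Σ Nₕ = 77000 + 80000 + 19000 + 72000 + 27000 + 43000 = 318000
Overall mean = 19891000 / 318000 = 62.550314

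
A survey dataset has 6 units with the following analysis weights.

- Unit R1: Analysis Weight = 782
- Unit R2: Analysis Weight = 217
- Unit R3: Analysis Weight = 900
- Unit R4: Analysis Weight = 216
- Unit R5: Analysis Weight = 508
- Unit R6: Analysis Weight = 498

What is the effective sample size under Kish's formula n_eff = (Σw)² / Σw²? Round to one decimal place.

Σ wᵢ = 782 + 217 + 900 + 216 + 508 + 498 = 3121
Σ wᵢ² = 611524 + 47089 + 810000 + 46656 + 258064 + 248004 = 2021337
n_eff = 3121² / 2021337 = 9740641 / 2021337 = 4.81891

4.8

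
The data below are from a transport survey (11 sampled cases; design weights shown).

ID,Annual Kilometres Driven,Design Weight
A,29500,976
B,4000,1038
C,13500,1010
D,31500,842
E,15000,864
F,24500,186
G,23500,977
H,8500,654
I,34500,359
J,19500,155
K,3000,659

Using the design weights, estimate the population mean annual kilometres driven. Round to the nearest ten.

17680

Weighted sum = 29500×976 + 4000×1038 + 13500×1010 + 31500×842 + 15000×864 + 24500×186 + 23500×977 + 8500×654 + 34500×359 + 19500×155 + 3000×659
  = 28792000 + 4152000 + 13635000 + 26523000 + 12960000 + 4557000 + 22959500 + 5559000 + 12385500 + 3022500 + 1977000 = 136522500
Sum of weights = 976 + 1038 + 1010 + 842 + 864 + 186 + 977 + 654 + 359 + 155 + 659 = 7720
Weighted mean = 136522500 / 7720 = 17684.262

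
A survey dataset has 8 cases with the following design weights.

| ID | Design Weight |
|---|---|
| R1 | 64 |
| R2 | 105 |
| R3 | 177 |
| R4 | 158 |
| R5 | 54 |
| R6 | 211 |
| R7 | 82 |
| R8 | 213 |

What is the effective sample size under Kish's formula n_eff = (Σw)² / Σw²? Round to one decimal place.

Σ wᵢ = 64 + 105 + 177 + 158 + 54 + 211 + 82 + 213 = 1064
Σ wᵢ² = 4096 + 11025 + 31329 + 24964 + 2916 + 44521 + 6724 + 45369 = 170944
n_eff = 1064² / 170944 = 1132096 / 170944 = 6.6226133

6.6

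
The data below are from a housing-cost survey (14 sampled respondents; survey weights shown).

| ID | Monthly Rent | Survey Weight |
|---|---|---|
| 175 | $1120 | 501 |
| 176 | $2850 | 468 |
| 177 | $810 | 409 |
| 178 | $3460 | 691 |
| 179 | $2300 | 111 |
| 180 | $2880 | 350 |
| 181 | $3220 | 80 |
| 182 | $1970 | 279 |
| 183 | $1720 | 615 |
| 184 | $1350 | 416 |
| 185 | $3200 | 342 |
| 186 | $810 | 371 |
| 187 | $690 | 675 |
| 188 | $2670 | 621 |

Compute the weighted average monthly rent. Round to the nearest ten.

1990

Weighted sum = 11825730
Sum of weights = 5929
Weighted mean = 11825730 / 5929 = 1994.5573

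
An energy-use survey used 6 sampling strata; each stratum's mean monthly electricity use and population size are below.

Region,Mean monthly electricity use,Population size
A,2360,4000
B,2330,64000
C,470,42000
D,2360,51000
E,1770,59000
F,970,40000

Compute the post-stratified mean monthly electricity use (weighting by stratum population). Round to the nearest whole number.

Σ Nₕ·x̄ₕ = 2360×4000 + 2330×64000 + 470×42000 + 2360×51000 + 1770×59000 + 970×40000
  = 9440000 + 149120000 + 19740000 + 120360000 + 104430000 + 38800000 = 441890000
Σ Nₕ = 4000 + 64000 + 42000 + 51000 + 59000 + 40000 = 260000
Overall mean = 441890000 / 260000 = 1699.5769

1700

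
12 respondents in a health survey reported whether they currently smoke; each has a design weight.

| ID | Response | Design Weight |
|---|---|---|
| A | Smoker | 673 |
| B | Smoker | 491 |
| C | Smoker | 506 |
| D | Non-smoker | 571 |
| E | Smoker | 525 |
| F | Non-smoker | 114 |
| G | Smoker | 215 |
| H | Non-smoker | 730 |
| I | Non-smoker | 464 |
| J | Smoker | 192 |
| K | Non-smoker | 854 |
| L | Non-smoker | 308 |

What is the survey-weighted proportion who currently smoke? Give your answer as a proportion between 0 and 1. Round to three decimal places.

Sum of weights for 'Smoker' = 673 + 491 + 506 + 525 + 215 + 192 = 2602
Total weight = 673 + 491 + 506 + 571 + 525 + 114 + 215 + 730 + 464 + 192 + 854 + 308 = 5643
Weighted proportion = 2602 / 5643 = 0.46110225

0.461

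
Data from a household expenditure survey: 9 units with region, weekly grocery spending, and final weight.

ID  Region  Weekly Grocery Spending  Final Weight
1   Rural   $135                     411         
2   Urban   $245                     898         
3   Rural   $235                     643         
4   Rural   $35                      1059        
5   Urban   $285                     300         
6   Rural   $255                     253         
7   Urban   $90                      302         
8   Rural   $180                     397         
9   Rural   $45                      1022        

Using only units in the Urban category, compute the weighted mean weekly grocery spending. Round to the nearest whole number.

222

Urban rows: 2, 5, 7
Weighted sum = 245×898 + 285×300 + 90×302
  = 220010 + 85500 + 27180 = 332690
Sum of weights = 1500
Weighted mean = 332690 / 1500 = 221.79333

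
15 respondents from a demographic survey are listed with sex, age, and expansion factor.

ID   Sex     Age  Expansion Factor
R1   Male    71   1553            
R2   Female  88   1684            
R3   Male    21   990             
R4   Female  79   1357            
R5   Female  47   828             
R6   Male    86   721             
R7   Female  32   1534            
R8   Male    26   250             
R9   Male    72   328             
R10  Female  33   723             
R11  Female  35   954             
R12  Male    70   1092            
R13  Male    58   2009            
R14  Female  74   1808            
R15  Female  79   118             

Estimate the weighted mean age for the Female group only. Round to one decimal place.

60.4

Female rows: R2, R4, R5, R7, R10, R11, R14, R15
Weighted sum = 543762
Sum of weights = 1684 + 1357 + 828 + 1534 + 723 + 954 + 1808 + 118 = 9006
Weighted mean = 543762 / 9006 = 60.377748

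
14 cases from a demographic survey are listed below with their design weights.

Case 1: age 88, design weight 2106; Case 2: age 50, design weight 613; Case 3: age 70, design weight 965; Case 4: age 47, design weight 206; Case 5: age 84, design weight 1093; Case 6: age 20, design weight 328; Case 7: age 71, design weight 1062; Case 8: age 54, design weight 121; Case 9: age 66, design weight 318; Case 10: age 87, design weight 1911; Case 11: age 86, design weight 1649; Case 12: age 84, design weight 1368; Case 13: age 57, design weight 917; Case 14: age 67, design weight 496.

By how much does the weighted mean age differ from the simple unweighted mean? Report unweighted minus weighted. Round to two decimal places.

Unweighted sum = 931
Unweighted mean = 931 / 14 = 66.5
Weighted sum = 1002990
Sum of weights = 13153
Weighted mean = 1002990 / 13153 = 76.255607
Difference (unweighted minus weighted) = -9.7556071

-9.76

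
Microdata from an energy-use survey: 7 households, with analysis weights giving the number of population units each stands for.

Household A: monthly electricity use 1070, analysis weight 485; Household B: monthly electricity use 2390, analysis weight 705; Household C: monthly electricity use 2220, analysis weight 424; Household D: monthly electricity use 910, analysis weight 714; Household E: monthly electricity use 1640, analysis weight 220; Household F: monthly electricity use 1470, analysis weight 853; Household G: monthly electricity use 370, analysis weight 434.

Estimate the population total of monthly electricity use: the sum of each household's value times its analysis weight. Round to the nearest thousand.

Weighted total = 1070×485 + 2390×705 + 2220×424 + 910×714 + 1640×220 + 1470×853 + 370×434
  = 518950 + 1684950 + 941280 + 649740 + 360800 + 1253910 + 160580 = 5570210

5570000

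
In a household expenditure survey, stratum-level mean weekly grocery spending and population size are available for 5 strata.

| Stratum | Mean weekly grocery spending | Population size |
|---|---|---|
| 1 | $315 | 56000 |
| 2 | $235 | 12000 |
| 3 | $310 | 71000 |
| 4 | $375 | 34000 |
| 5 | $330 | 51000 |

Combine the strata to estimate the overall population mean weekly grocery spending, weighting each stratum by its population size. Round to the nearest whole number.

Σ Nₕ·x̄ₕ = 315×56000 + 235×12000 + 310×71000 + 375×34000 + 330×51000
  = 72050000
Σ Nₕ = 224000
Overall mean = 72050000 / 224000 = 321.65179

322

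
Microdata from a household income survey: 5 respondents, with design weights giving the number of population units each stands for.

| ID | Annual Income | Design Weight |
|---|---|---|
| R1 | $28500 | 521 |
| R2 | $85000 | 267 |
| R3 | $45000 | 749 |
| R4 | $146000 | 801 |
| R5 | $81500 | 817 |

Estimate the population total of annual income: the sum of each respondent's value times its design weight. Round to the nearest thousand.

254780000

Weighted total = 28500×521 + 85000×267 + 45000×749 + 146000×801 + 81500×817
  = 14848500 + 22695000 + 33705000 + 116946000 + 66585500 = 254780000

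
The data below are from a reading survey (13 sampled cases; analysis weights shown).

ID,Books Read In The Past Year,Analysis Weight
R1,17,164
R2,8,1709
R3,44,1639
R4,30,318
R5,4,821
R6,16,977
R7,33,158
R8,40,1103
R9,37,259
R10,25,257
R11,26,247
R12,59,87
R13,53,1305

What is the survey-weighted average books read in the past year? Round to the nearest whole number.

29

Weighted sum = 263094
Sum of weights = 9044
Weighted mean = 263094 / 9044 = 29.090447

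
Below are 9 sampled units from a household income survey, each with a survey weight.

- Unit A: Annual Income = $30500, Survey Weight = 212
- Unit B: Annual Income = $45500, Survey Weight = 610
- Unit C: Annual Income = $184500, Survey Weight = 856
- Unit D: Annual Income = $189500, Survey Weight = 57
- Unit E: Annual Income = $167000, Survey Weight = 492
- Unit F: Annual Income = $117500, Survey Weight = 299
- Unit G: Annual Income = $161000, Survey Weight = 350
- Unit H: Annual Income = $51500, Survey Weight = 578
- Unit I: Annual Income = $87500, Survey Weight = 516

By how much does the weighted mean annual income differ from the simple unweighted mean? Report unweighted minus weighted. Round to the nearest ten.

1210

Unweighted sum = 30500 + 45500 + 184500 + 189500 + 167000 + 117500 + 161000 + 51500 + 87500 = 1034500
Unweighted mean = 1034500 / 9 = 114944.44
Weighted sum = 30500×212 + 45500×610 + 184500×856 + 189500×57 + 167000×492 + 117500×299 + 161000×350 + 51500×578 + 87500×516
  = 451518000
Sum of weights = 212 + 610 + 856 + 57 + 492 + 299 + 350 + 578 + 516 = 3970
Weighted mean = 451518000 / 3970 = 113732.49
Difference (unweighted minus weighted) = 1211.9507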